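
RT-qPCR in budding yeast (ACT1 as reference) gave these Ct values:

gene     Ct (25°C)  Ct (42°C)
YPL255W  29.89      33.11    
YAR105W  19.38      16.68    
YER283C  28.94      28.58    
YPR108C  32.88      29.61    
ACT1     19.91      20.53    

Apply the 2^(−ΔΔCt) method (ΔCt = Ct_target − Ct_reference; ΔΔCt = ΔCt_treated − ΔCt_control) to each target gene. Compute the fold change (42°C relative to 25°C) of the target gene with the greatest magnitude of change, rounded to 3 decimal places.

14.825

YPL255W: ΔΔCt = (33.11−20.53) − (29.89−19.91) = 12.58 − 9.98 = 2.60; fold change = 2^-2.60 = 0.165
YAR105W: ΔΔCt = (16.68−20.53) − (19.38−19.91) = -3.85 − (-0.53) = -3.32; fold change = 2^3.32 = 9.987
YER283C: ΔΔCt = (28.58−20.53) − (28.94−19.91) = 8.05 − 9.03 = -0.98; fold change = 2^0.98 = 1.972
YPR108C: ΔΔCt = (29.61−20.53) − (32.88−19.91) = 9.08 − 12.97 = -3.89; fold change = 2^3.89 = 14.825
YPR108C has the largest |ΔΔCt| = 3.89.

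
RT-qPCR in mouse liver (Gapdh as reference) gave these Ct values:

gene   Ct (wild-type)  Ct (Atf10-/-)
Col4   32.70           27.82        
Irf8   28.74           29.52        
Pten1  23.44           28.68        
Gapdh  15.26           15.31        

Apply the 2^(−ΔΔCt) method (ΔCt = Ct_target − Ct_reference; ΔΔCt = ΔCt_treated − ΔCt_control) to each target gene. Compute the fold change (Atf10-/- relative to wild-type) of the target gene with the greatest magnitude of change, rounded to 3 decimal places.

Col4: ΔΔCt = (27.82−15.31) − (32.70−15.26) = 12.51 − 17.44 = -4.93; fold change = 2^4.93 = 30.484
Irf8: ΔΔCt = (29.52−15.31) − (28.74−15.26) = 14.21 − 13.48 = 0.73; fold change = 2^-0.73 = 0.603
Pten1: ΔΔCt = (28.68−15.31) − (23.44−15.26) = 13.37 − 8.18 = 5.19; fold change = 2^-5.19 = 0.027
Pten1 has the largest |ΔΔCt| = 5.19.

0.027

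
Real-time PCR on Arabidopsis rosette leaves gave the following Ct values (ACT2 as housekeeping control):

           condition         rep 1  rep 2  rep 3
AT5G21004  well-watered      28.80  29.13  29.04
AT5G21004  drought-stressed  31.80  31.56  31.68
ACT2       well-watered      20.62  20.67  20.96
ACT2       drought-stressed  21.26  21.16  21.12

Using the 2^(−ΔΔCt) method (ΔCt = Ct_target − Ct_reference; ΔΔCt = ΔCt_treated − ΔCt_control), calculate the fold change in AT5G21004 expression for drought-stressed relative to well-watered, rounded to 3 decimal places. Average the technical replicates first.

0.209

Mean Ct: AT5G21004 well-watered 28.990; AT5G21004 drought-stressed 31.680; ACT2 well-watered 20.750; ACT2 drought-stressed 21.180
ΔCt(well-watered) = 28.990 − 20.750 = 8.240
ΔCt(drought-stressed) = 31.680 − 21.180 = 10.500
ΔΔCt = 10.500 − 8.240 = 2.260
Fold change = 2^(−2.260) = 0.2088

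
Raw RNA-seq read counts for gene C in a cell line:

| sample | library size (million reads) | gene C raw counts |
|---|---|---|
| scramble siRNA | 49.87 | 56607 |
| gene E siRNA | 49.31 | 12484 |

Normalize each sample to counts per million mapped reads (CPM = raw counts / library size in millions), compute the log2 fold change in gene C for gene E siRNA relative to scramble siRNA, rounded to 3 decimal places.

-2.165

CPM(scramble siRNA) = 56607 / 49.87 = 1135.0912
CPM(gene E siRNA) = 12484 / 49.31 = 253.1738
Fold change = 253.1738 / 1135.0912 = 0.22304
log2(0.22304) = -2.1646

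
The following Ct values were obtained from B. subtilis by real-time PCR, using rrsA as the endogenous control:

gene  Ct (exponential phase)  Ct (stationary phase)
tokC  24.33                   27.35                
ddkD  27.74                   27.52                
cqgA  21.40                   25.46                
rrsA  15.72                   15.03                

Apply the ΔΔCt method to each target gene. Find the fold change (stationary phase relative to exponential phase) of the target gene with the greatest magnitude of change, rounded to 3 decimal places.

0.037

tokC: ΔΔCt = (27.35−15.03) − (24.33−15.72) = 12.32 − 8.61 = 3.71; fold change = 2^-3.71 = 0.076
ddkD: ΔΔCt = (27.52−15.03) − (27.74−15.72) = 12.49 − 12.02 = 0.47; fold change = 2^-0.47 = 0.722
cqgA: ΔΔCt = (25.46−15.03) − (21.40−15.72) = 10.43 − 5.68 = 4.75; fold change = 2^-4.75 = 0.037
cqgA has the largest |ΔΔCt| = 4.75.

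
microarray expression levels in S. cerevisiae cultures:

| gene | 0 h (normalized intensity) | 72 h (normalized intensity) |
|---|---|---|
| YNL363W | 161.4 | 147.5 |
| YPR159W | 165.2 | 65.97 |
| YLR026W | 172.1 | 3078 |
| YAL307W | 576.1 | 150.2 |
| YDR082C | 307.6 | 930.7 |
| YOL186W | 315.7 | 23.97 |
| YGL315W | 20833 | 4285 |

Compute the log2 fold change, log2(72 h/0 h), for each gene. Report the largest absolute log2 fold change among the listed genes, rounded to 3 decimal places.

log2(147.5/161.4) = -0.130  (YNL363W)
log2(65.97/165.2) = -1.324  (YPR159W)
log2(3078/172.1) = 4.161  (YLR026W)
log2(150.2/576.1) = -1.939  (YAL307W)
log2(930.7/307.6) = 1.597  (YDR082C)
log2(23.97/315.7) = -3.719  (YOL186W)
log2(4285/20833) = -2.282  (YGL315W)
The largest magnitude belongs to YLR026W.

4.161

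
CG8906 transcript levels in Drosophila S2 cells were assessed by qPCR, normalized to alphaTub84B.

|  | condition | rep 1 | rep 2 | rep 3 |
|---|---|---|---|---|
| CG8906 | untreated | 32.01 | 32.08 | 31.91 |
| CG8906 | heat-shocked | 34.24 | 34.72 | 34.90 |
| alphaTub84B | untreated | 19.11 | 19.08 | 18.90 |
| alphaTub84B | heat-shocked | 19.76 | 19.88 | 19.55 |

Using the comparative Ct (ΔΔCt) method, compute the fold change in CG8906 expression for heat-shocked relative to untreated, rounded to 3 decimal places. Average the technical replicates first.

Mean Ct: CG8906 untreated 32.000; CG8906 heat-shocked 34.620; alphaTub84B untreated 19.030; alphaTub84B heat-shocked 19.730
ΔCt(untreated) = 32.000 − 19.030 = 12.970
ΔCt(heat-shocked) = 34.620 − 19.730 = 14.890
ΔΔCt = 14.890 − 12.970 = 1.920
Fold change = 2^(−1.920) = 0.2643

0.264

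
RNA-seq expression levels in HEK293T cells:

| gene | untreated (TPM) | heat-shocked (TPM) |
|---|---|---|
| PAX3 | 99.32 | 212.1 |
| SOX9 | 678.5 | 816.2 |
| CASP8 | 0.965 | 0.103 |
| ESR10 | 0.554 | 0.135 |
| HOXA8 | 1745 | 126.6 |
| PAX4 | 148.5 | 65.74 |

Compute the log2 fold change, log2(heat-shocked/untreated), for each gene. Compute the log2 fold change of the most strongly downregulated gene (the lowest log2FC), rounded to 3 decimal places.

-3.785

log2(212.1/99.32) = 1.095  (PAX3)
log2(816.2/678.5) = 0.267  (SOX9)
log2(0.103/0.965) = -3.228  (CASP8)
log2(0.135/0.554) = -2.037  (ESR10)
log2(126.6/1745) = -3.785  (HOXA8)
log2(65.74/148.5) = -1.176  (PAX4)
HOXA8 is most strongly downregulated.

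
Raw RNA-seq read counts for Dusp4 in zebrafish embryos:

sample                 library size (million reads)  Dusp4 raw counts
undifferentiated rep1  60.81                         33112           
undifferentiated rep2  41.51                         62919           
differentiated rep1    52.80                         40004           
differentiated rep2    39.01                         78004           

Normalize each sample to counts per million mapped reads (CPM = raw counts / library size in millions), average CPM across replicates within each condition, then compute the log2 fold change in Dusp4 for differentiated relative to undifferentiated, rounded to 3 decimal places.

0.420

CPM(undifferentiated rep1) = 33112 / 60.81 = 544.5157
CPM(undifferentiated rep2) = 62919 / 41.51 = 1515.7552
CPM(differentiated rep1) = 40004 / 52.80 = 757.6515
CPM(differentiated rep2) = 78004 / 39.01 = 1999.5898
mean CPM(undifferentiated) = 1030.1355; mean CPM(differentiated) = 1378.6207
Fold change = 1378.6207 / 1030.1355 = 1.33829
log2(1.33829) = 0.4204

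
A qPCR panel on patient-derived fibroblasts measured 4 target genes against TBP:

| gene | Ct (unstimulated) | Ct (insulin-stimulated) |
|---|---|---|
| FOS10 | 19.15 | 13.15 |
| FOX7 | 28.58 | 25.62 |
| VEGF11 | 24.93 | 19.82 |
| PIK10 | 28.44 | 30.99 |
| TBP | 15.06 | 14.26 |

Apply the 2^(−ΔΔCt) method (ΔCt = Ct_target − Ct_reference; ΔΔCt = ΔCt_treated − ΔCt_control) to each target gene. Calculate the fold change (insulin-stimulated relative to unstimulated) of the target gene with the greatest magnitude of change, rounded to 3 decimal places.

36.758

FOS10: ΔΔCt = (13.15−14.26) − (19.15−15.06) = -1.11 − 4.09 = -5.20; fold change = 2^5.20 = 36.758
FOX7: ΔΔCt = (25.62−14.26) − (28.58−15.06) = 11.36 − 13.52 = -2.16; fold change = 2^2.16 = 4.469
VEGF11: ΔΔCt = (19.82−14.26) − (24.93−15.06) = 5.56 − 9.87 = -4.31; fold change = 2^4.31 = 19.835
PIK10: ΔΔCt = (30.99−14.26) − (28.44−15.06) = 16.73 − 13.38 = 3.35; fold change = 2^-3.35 = 0.098
FOS10 has the largest |ΔΔCt| = 5.20.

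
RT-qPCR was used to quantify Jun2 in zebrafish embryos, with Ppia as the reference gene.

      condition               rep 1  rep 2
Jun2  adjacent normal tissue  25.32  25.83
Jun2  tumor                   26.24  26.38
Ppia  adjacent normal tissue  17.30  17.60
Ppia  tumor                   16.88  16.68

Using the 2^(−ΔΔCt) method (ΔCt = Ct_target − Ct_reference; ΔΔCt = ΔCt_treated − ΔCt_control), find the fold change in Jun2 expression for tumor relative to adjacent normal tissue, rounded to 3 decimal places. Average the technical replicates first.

0.378

Mean Ct: Jun2 adjacent normal tissue 25.575; Jun2 tumor 26.310; Ppia adjacent normal tissue 17.450; Ppia tumor 16.780
ΔCt(adjacent normal tissue) = 25.575 − 17.450 = 8.125
ΔCt(tumor) = 26.310 − 16.780 = 9.530
ΔΔCt = 9.530 − 8.125 = 1.405
Fold change = 2^(−1.405) = 0.3776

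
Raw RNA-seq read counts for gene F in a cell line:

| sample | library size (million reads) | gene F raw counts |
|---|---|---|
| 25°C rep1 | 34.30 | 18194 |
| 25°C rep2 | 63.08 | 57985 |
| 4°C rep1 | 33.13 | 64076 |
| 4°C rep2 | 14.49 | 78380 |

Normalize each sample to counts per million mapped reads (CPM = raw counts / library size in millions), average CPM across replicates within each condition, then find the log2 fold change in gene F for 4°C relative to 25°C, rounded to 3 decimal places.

2.341

CPM(25°C rep1) = 18194 / 34.30 = 530.4373
CPM(25°C rep2) = 57985 / 63.08 = 919.2295
CPM(4°C rep1) = 64076 / 33.13 = 1934.0779
CPM(4°C rep2) = 78380 / 14.49 = 5409.2478
mean CPM(25°C) = 724.8334; mean CPM(4°C) = 3671.6628
Fold change = 3671.6628 / 724.8334 = 5.06553
log2(5.06553) = 2.3407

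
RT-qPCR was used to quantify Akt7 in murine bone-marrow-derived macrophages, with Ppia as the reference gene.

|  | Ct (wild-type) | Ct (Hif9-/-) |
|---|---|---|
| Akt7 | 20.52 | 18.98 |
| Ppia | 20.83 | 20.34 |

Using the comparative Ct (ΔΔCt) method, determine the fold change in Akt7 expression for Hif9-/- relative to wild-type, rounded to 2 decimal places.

2.07

ΔCt(wild-type) = 20.520 − 20.830 = -0.310
ΔCt(Hif9-/-) = 18.980 − 20.340 = -1.360
ΔΔCt = -1.360 − (-0.310) = -1.050
Fold change = 2^(−(-1.050)) = 2^1.050 = 2.071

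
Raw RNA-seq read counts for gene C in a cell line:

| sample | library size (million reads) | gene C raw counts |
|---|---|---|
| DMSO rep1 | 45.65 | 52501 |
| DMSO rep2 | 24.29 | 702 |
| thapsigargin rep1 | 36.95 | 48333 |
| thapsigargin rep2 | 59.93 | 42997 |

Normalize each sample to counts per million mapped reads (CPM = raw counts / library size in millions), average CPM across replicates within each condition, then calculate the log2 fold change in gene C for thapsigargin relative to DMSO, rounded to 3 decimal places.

CPM(DMSO rep1) = 52501 / 45.65 = 1150.0767
CPM(DMSO rep2) = 702 / 24.29 = 28.9008
CPM(thapsigargin rep1) = 48333 / 36.95 = 1308.0650
CPM(thapsigargin rep2) = 42997 / 59.93 = 717.4537
mean CPM(DMSO) = 589.4887; mean CPM(thapsigargin) = 1012.7593
Fold change = 1012.7593 / 589.4887 = 1.71803
log2(1.71803) = 0.7808

0.781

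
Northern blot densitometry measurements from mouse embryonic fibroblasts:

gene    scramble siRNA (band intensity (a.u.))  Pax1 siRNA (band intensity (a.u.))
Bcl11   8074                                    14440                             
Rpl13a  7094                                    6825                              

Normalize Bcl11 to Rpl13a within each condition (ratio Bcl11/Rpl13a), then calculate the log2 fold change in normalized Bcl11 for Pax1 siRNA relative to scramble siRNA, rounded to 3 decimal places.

0.894

Bcl11/Rpl13a (scramble siRNA) = 8074 / 7094 = 1.1381
Bcl11/Rpl13a (Pax1 siRNA) = 14440 / 6825 = 2.1158
Fold change = 2.1158 / 1.1381 = 1.8589
log2(1.8589) = 0.8945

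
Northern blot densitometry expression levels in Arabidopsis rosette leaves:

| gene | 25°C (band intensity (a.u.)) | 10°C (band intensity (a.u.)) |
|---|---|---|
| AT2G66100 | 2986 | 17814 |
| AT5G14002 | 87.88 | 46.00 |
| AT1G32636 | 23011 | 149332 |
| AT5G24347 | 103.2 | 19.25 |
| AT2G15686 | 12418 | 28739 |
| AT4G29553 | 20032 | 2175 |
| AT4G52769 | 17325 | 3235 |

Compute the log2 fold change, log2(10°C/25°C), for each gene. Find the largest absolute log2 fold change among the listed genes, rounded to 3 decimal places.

log2(17814/2986) = 2.577  (AT2G66100)
log2(46.00/87.88) = -0.934  (AT5G14002)
log2(149332/23011) = 2.698  (AT1G32636)
log2(19.25/103.2) = -2.423  (AT5G24347)
log2(28739/12418) = 1.211  (AT2G15686)
log2(2175/20032) = -3.203  (AT4G29553)
log2(3235/17325) = -2.421  (AT4G52769)
The largest magnitude belongs to AT4G29553.

3.203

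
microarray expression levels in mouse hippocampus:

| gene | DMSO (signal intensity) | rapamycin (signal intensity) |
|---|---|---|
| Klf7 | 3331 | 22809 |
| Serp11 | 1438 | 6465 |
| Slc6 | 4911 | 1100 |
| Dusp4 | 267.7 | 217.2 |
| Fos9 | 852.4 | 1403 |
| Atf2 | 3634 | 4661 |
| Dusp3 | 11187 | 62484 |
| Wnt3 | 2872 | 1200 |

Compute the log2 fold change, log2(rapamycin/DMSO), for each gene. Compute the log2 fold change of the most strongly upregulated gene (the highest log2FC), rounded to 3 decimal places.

2.776

log2(22809/3331) = 2.776  (Klf7)
log2(6465/1438) = 2.169  (Serp11)
log2(1100/4911) = -2.159  (Slc6)
log2(217.2/267.7) = -0.302  (Dusp4)
log2(1403/852.4) = 0.719  (Fos9)
log2(4661/3634) = 0.359  (Atf2)
log2(62484/11187) = 2.482  (Dusp3)
log2(1200/2872) = -1.259  (Wnt3)
Klf7 is most strongly upregulated.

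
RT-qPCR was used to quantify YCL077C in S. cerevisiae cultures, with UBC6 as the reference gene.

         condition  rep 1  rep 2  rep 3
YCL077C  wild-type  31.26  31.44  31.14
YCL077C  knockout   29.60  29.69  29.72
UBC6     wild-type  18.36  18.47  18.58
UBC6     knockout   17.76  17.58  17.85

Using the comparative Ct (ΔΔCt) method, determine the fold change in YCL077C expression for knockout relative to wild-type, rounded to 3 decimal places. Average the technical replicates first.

Mean Ct: YCL077C wild-type 31.280; YCL077C knockout 29.670; UBC6 wild-type 18.470; UBC6 knockout 17.730
ΔCt(wild-type) = 31.280 − 18.470 = 12.810
ΔCt(knockout) = 29.670 − 17.730 = 11.940
ΔΔCt = 11.940 − 12.810 = -0.870
Fold change = 2^(−(-0.870)) = 2^0.870 = 1.8277

1.828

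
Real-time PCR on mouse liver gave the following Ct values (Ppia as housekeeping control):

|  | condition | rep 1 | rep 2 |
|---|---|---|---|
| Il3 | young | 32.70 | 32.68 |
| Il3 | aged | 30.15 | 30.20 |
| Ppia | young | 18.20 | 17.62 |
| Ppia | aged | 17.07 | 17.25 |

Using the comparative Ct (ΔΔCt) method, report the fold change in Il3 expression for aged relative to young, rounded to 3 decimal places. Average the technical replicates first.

3.399

Mean Ct: Il3 young 32.690; Il3 aged 30.175; Ppia young 17.910; Ppia aged 17.160
ΔCt(young) = 32.690 − 17.910 = 14.780
ΔCt(aged) = 30.175 − 17.160 = 13.015
ΔΔCt = 13.015 − 14.780 = -1.765
Fold change = 2^(−(-1.765)) = 2^1.765 = 3.3987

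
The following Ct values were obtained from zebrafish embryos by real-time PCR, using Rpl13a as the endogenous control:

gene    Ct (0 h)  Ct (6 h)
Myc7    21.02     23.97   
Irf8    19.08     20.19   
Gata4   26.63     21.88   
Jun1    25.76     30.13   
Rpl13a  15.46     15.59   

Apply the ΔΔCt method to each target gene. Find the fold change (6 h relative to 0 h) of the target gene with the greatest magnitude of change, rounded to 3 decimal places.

Myc7: ΔΔCt = (23.97−15.59) − (21.02−15.46) = 8.38 − 5.56 = 2.82; fold change = 2^-2.82 = 0.142
Irf8: ΔΔCt = (20.19−15.59) − (19.08−15.46) = 4.60 − 3.62 = 0.98; fold change = 2^-0.98 = 0.507
Gata4: ΔΔCt = (21.88−15.59) − (26.63−15.46) = 6.29 − 11.17 = -4.88; fold change = 2^4.88 = 29.446
Jun1: ΔΔCt = (30.13−15.59) − (25.76−15.46) = 14.54 − 10.30 = 4.24; fold change = 2^-4.24 = 0.053
Gata4 has the largest |ΔΔCt| = 4.88.

29.446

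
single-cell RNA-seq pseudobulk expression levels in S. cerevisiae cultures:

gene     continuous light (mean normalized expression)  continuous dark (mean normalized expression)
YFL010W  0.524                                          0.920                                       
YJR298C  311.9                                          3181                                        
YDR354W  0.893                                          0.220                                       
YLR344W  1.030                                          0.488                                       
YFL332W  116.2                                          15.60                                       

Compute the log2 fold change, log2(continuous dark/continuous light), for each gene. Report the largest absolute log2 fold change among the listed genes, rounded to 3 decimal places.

log2(0.920/0.524) = 0.812  (YFL010W)
log2(3181/311.9) = 3.350  (YJR298C)
log2(0.220/0.893) = -2.021  (YDR354W)
log2(0.488/1.030) = -1.078  (YLR344W)
log2(15.60/116.2) = -2.897  (YFL332W)
The largest magnitude belongs to YJR298C.

3.350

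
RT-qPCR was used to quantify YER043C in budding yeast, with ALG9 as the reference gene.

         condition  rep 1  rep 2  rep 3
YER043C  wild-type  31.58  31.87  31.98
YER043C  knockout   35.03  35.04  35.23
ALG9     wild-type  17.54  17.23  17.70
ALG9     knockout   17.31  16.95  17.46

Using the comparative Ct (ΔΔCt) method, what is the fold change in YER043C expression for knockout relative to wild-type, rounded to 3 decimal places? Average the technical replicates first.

Mean Ct: YER043C wild-type 31.810; YER043C knockout 35.100; ALG9 wild-type 17.490; ALG9 knockout 17.240
ΔCt(wild-type) = 31.810 − 17.490 = 14.320
ΔCt(knockout) = 35.100 − 17.240 = 17.860
ΔΔCt = 17.860 − 14.320 = 3.540
Fold change = 2^(−3.540) = 0.0860

0.086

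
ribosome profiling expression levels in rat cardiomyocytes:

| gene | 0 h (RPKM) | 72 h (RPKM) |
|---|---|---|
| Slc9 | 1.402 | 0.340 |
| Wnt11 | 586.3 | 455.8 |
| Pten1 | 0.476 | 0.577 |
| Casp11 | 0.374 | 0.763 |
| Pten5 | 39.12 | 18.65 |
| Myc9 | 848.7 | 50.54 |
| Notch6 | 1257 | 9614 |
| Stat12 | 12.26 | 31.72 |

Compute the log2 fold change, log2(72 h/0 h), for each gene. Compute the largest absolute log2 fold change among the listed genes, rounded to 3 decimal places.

4.070

log2(0.340/1.402) = -2.044  (Slc9)
log2(455.8/586.3) = -0.363  (Wnt11)
log2(0.577/0.476) = 0.278  (Pten1)
log2(0.763/0.374) = 1.029  (Casp11)
log2(18.65/39.12) = -1.069  (Pten5)
log2(50.54/848.7) = -4.070  (Myc9)
log2(9614/1257) = 2.935  (Notch6)
log2(31.72/12.26) = 1.371  (Stat12)
The largest magnitude belongs to Myc9.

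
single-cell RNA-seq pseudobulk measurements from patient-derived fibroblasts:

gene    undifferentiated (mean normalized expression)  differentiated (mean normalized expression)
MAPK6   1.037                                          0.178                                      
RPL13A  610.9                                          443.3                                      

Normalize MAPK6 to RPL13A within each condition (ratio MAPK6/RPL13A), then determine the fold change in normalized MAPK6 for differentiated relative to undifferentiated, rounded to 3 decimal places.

MAPK6/RPL13A (undifferentiated) = 1.037 / 610.9 = 0.0016975
MAPK6/RPL13A (differentiated) = 0.178 / 443.3 = 0.00040153
Fold change = 0.00040153 / 0.0016975 = 0.2365

0.237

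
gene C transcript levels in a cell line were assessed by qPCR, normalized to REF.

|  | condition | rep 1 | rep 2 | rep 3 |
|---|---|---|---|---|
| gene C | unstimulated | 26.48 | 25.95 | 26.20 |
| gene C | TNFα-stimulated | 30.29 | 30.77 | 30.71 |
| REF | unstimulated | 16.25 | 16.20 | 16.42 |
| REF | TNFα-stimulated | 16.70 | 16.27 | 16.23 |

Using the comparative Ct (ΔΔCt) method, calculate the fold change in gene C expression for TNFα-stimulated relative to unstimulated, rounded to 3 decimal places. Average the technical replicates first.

0.052

Mean Ct: gene C unstimulated 26.210; gene C TNFα-stimulated 30.590; REF unstimulated 16.290; REF TNFα-stimulated 16.400
ΔCt(unstimulated) = 26.210 − 16.290 = 9.920
ΔCt(TNFα-stimulated) = 30.590 − 16.400 = 14.190
ΔΔCt = 14.190 − 9.920 = 4.270
Fold change = 2^(−4.270) = 0.0518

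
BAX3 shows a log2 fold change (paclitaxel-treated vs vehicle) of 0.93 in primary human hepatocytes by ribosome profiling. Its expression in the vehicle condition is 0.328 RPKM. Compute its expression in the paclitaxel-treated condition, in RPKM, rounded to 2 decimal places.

0.62

Fold change = 2^(0.93) = 1.9053
paclitaxel-treated expression = 0.328 × 1.9053 = 0.62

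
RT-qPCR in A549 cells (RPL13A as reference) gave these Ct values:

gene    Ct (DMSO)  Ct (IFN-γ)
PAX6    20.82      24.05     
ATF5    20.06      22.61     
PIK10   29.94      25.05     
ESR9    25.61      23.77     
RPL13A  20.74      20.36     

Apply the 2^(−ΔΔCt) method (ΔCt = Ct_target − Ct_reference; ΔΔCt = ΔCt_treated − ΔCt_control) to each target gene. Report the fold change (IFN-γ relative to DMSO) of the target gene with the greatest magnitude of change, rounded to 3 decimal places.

PAX6: ΔΔCt = (24.05−20.36) − (20.82−20.74) = 3.69 − 0.08 = 3.61; fold change = 2^-3.61 = 0.082
ATF5: ΔΔCt = (22.61−20.36) − (20.06−20.74) = 2.25 − (-0.68) = 2.93; fold change = 2^-2.93 = 0.131
PIK10: ΔΔCt = (25.05−20.36) − (29.94−20.74) = 4.69 − 9.20 = -4.51; fold change = 2^4.51 = 22.785
ESR9: ΔΔCt = (23.77−20.36) − (25.61−20.74) = 3.41 − 4.87 = -1.46; fold change = 2^1.46 = 2.751
PIK10 has the largest |ΔΔCt| = 4.51.

22.785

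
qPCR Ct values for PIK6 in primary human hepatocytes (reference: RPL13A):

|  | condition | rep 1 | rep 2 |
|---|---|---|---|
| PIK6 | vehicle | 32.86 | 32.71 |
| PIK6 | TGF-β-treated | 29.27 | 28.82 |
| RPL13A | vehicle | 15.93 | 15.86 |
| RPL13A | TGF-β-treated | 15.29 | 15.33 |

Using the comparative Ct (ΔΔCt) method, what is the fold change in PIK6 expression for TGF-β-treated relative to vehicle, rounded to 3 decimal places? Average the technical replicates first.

Mean Ct: PIK6 vehicle 32.785; PIK6 TGF-β-treated 29.045; RPL13A vehicle 15.895; RPL13A TGF-β-treated 15.310
ΔCt(vehicle) = 32.785 − 15.895 = 16.890
ΔCt(TGF-β-treated) = 29.045 − 15.310 = 13.735
ΔΔCt = 13.735 − 16.890 = -3.155
Fold change = 2^(−(-3.155)) = 2^3.155 = 8.9074

8.907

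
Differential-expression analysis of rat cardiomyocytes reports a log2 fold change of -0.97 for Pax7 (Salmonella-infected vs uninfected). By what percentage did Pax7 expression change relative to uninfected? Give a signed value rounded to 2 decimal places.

Fold change = 2^(-0.97) = 0.5105
Percent change = (FC − 1) × 100% = (0.5105 − 1) × 100 = -48.95%

-48.95%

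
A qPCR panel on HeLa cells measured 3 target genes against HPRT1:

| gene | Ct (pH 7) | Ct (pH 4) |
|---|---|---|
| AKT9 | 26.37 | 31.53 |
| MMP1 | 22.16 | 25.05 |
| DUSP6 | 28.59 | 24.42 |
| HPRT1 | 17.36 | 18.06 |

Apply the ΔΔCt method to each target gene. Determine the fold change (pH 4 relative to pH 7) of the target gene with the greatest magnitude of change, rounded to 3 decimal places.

AKT9: ΔΔCt = (31.53−18.06) − (26.37−17.36) = 13.47 − 9.01 = 4.46; fold change = 2^-4.46 = 0.045
MMP1: ΔΔCt = (25.05−18.06) − (22.16−17.36) = 6.99 − 4.80 = 2.19; fold change = 2^-2.19 = 0.219
DUSP6: ΔΔCt = (24.42−18.06) − (28.59−17.36) = 6.36 − 11.23 = -4.87; fold change = 2^4.87 = 29.243
DUSP6 has the largest |ΔΔCt| = 4.87.

29.243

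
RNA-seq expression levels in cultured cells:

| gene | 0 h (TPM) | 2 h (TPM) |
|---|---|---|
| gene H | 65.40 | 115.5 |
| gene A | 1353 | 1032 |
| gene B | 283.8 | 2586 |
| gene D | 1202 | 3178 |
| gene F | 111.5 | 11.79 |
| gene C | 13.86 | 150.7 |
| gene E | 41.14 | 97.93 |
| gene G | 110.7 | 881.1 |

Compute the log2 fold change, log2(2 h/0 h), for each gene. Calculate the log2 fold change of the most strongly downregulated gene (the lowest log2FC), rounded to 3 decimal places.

log2(115.5/65.40) = 0.821  (gene H)
log2(1032/1353) = -0.391  (gene A)
log2(2586/283.8) = 3.188  (gene B)
log2(3178/1202) = 1.403  (gene D)
log2(11.79/111.5) = -3.241  (gene F)
log2(150.7/13.86) = 3.443  (gene C)
log2(97.93/41.14) = 1.251  (gene E)
log2(881.1/110.7) = 2.993  (gene G)
gene F is most strongly downregulated.

-3.241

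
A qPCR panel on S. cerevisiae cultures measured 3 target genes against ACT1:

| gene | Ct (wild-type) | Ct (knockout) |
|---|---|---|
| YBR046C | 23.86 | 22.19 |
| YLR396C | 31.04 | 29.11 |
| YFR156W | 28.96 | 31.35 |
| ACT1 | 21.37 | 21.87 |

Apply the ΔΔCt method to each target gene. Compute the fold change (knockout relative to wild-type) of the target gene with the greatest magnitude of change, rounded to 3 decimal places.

5.389

YBR046C: ΔΔCt = (22.19−21.87) − (23.86−21.37) = 0.32 − 2.49 = -2.17; fold change = 2^2.17 = 4.500
YLR396C: ΔΔCt = (29.11−21.87) − (31.04−21.37) = 7.24 − 9.67 = -2.43; fold change = 2^2.43 = 5.389
YFR156W: ΔΔCt = (31.35−21.87) − (28.96−21.37) = 9.48 − 7.59 = 1.89; fold change = 2^-1.89 = 0.270
YLR396C has the largest |ΔΔCt| = 2.43.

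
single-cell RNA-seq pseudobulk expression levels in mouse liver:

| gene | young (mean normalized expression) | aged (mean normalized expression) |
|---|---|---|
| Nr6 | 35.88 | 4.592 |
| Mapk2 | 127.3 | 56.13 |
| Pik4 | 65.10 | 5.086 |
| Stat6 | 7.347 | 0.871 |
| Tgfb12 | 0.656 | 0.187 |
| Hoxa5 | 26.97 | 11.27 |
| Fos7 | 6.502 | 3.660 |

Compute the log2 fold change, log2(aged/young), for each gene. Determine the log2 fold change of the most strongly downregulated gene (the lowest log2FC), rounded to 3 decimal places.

log2(4.592/35.88) = -2.966  (Nr6)
log2(56.13/127.3) = -1.181  (Mapk2)
log2(5.086/65.10) = -3.678  (Pik4)
log2(0.871/7.347) = -3.076  (Stat6)
log2(0.187/0.656) = -1.811  (Tgfb12)
log2(11.27/26.97) = -1.259  (Hoxa5)
log2(3.660/6.502) = -0.829  (Fos7)
Pik4 is most strongly downregulated.

-3.678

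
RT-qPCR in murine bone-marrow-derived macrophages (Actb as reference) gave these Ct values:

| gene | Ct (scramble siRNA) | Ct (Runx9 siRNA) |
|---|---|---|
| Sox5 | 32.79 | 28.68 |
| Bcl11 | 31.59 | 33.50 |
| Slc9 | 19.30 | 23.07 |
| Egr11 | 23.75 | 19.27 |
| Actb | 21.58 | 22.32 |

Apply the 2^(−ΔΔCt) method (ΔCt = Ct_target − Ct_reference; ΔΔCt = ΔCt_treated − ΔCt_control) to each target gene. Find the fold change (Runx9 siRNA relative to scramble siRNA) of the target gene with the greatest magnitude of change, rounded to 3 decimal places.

Sox5: ΔΔCt = (28.68−22.32) − (32.79−21.58) = 6.36 − 11.21 = -4.85; fold change = 2^4.85 = 28.840
Bcl11: ΔΔCt = (33.50−22.32) − (31.59−21.58) = 11.18 − 10.01 = 1.17; fold change = 2^-1.17 = 0.444
Slc9: ΔΔCt = (23.07−22.32) − (19.30−21.58) = 0.75 − (-2.28) = 3.03; fold change = 2^-3.03 = 0.122
Egr11: ΔΔCt = (19.27−22.32) − (23.75−21.58) = -3.05 − 2.17 = -5.22; fold change = 2^5.22 = 37.271
Egr11 has the largest |ΔΔCt| = 5.22.

37.271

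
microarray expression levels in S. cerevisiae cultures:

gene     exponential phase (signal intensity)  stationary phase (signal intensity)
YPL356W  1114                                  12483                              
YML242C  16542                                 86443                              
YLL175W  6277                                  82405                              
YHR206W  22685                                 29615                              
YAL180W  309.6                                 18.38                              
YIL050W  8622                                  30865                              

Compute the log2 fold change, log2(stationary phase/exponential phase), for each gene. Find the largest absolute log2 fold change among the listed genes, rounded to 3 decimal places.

4.074

log2(12483/1114) = 3.486  (YPL356W)
log2(86443/16542) = 2.386  (YML242C)
log2(82405/6277) = 3.715  (YLL175W)
log2(29615/22685) = 0.385  (YHR206W)
log2(18.38/309.6) = -4.074  (YAL180W)
log2(30865/8622) = 1.840  (YIL050W)
The largest magnitude belongs to YAL180W.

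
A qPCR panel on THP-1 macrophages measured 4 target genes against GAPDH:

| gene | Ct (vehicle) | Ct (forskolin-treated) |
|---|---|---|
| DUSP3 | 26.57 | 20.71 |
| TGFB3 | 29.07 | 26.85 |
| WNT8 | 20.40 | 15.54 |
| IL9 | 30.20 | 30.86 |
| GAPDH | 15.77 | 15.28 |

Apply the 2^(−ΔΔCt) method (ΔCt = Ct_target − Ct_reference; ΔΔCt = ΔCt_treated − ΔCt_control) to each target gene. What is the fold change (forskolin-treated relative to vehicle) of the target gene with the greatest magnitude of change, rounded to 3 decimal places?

41.355

DUSP3: ΔΔCt = (20.71−15.28) − (26.57−15.77) = 5.43 − 10.80 = -5.37; fold change = 2^5.37 = 41.355
TGFB3: ΔΔCt = (26.85−15.28) − (29.07−15.77) = 11.57 − 13.30 = -1.73; fold change = 2^1.73 = 3.317
WNT8: ΔΔCt = (15.54−15.28) − (20.40−15.77) = 0.26 − 4.63 = -4.37; fold change = 2^4.37 = 20.678
IL9: ΔΔCt = (30.86−15.28) − (30.20−15.77) = 15.58 − 14.43 = 1.15; fold change = 2^-1.15 = 0.451
DUSP3 has the largest |ΔΔCt| = 5.37.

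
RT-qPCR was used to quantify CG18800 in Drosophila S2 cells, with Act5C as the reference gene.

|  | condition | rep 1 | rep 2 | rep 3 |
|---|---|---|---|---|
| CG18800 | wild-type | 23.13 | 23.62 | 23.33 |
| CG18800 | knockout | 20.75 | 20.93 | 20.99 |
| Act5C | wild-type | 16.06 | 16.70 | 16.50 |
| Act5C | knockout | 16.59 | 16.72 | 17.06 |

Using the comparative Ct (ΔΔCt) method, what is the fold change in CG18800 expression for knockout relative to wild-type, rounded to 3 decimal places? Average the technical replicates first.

7.160

Mean Ct: CG18800 wild-type 23.360; CG18800 knockout 20.890; Act5C wild-type 16.420; Act5C knockout 16.790
ΔCt(wild-type) = 23.360 − 16.420 = 6.940
ΔCt(knockout) = 20.890 − 16.790 = 4.100
ΔΔCt = 4.100 − 6.940 = -2.840
Fold change = 2^(−(-2.840)) = 2^2.840 = 7.1602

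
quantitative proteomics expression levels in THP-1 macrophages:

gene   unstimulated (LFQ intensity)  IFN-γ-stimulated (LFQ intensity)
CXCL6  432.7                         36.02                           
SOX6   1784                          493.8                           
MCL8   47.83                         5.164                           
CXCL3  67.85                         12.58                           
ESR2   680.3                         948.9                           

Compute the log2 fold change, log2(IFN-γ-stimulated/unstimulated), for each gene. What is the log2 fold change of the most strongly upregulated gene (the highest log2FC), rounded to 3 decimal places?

0.480

log2(36.02/432.7) = -3.586  (CXCL6)
log2(493.8/1784) = -1.853  (SOX6)
log2(5.164/47.83) = -3.211  (MCL8)
log2(12.58/67.85) = -2.431  (CXCL3)
log2(948.9/680.3) = 0.480  (ESR2)
ESR2 is most strongly upregulated.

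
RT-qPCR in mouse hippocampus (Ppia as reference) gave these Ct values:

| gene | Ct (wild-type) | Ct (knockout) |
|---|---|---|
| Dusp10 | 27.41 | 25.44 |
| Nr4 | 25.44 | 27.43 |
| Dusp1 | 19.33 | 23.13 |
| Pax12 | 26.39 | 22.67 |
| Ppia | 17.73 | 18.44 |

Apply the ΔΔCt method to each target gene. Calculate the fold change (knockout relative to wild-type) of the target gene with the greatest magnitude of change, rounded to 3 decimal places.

21.556

Dusp10: ΔΔCt = (25.44−18.44) − (27.41−17.73) = 7.00 − 9.68 = -2.68; fold change = 2^2.68 = 6.409
Nr4: ΔΔCt = (27.43−18.44) − (25.44−17.73) = 8.99 − 7.71 = 1.28; fold change = 2^-1.28 = 0.412
Dusp1: ΔΔCt = (23.13−18.44) − (19.33−17.73) = 4.69 − 1.60 = 3.09; fold change = 2^-3.09 = 0.117
Pax12: ΔΔCt = (22.67−18.44) − (26.39−17.73) = 4.23 − 8.66 = -4.43; fold change = 2^4.43 = 21.556
Pax12 has the largest |ΔΔCt| = 4.43.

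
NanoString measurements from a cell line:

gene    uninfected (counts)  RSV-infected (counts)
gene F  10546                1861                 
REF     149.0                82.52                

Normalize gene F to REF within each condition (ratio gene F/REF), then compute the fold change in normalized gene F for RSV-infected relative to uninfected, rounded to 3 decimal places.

gene F/REF (uninfected) = 10546 / 149.0 = 70.779
gene F/REF (RSV-infected) = 1861 / 82.52 = 22.552
Fold change = 22.552 / 70.779 = 0.3186

0.319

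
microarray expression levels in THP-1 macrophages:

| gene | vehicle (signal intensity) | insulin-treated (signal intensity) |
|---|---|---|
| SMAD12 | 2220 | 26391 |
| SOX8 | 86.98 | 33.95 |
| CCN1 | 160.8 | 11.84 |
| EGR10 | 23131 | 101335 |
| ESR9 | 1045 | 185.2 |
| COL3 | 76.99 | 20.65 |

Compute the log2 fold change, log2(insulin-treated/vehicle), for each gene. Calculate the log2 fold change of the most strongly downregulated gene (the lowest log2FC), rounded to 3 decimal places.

log2(26391/2220) = 3.571  (SMAD12)
log2(33.95/86.98) = -1.357  (SOX8)
log2(11.84/160.8) = -3.764  (CCN1)
log2(101335/23131) = 2.131  (EGR10)
log2(185.2/1045) = -2.496  (ESR9)
log2(20.65/76.99) = -1.899  (COL3)
CCN1 is most strongly downregulated.

-3.764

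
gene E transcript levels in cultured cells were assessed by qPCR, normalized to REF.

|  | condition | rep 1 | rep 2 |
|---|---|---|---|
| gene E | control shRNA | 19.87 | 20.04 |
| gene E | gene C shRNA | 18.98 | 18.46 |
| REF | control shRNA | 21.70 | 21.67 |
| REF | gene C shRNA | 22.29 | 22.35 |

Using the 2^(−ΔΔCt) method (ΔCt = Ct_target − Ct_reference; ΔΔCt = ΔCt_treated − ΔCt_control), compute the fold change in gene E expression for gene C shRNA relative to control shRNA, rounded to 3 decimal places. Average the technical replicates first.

3.655

Mean Ct: gene E control shRNA 19.955; gene E gene C shRNA 18.720; REF control shRNA 21.685; REF gene C shRNA 22.320
ΔCt(control shRNA) = 19.955 − 21.685 = -1.730
ΔCt(gene C shRNA) = 18.720 − 22.320 = -3.600
ΔΔCt = -3.600 − (-1.730) = -1.870
Fold change = 2^(−(-1.870)) = 2^1.870 = 3.6553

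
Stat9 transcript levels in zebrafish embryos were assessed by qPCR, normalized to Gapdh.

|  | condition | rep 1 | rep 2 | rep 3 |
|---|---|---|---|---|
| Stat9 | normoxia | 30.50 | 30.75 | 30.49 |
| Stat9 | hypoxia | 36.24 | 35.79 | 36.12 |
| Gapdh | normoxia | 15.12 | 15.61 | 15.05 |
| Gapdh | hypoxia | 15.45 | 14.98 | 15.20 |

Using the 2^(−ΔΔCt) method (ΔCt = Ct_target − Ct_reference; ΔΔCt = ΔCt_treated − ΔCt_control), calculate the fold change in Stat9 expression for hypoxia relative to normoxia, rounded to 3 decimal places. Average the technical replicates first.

Mean Ct: Stat9 normoxia 30.580; Stat9 hypoxia 36.050; Gapdh normoxia 15.260; Gapdh hypoxia 15.210
ΔCt(normoxia) = 30.580 − 15.260 = 15.320
ΔCt(hypoxia) = 36.050 − 15.210 = 20.840
ΔΔCt = 20.840 − 15.320 = 5.520
Fold change = 2^(−5.520) = 0.0218

0.022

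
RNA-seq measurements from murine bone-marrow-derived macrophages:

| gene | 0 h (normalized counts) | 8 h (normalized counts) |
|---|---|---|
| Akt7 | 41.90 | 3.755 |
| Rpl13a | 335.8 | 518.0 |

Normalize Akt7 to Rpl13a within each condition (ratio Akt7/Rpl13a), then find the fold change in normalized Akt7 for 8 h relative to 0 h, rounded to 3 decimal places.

0.058

Akt7/Rpl13a (0 h) = 41.90 / 335.8 = 0.12478
Akt7/Rpl13a (8 h) = 3.755 / 518.0 = 0.007249
Fold change = 0.007249 / 0.12478 = 0.0581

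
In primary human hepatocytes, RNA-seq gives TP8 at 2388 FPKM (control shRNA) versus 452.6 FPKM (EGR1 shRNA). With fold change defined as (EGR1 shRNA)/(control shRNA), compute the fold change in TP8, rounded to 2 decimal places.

Fold change = 452.6 / 2388 = 0.190
TP8 is downregulated.

0.19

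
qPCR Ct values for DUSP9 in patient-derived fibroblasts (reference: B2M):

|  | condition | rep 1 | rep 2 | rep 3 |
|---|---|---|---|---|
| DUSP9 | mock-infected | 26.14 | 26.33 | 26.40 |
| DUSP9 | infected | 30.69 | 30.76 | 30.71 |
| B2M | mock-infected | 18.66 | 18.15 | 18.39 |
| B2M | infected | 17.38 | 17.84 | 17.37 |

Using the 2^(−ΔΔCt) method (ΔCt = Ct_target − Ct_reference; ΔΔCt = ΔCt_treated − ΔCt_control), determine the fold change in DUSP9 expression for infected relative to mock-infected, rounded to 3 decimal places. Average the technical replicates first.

Mean Ct: DUSP9 mock-infected 26.290; DUSP9 infected 30.720; B2M mock-infected 18.400; B2M infected 17.530
ΔCt(mock-infected) = 26.290 − 18.400 = 7.890
ΔCt(infected) = 30.720 − 17.530 = 13.190
ΔΔCt = 13.190 − 7.890 = 5.300
Fold change = 2^(−5.300) = 0.0254

0.025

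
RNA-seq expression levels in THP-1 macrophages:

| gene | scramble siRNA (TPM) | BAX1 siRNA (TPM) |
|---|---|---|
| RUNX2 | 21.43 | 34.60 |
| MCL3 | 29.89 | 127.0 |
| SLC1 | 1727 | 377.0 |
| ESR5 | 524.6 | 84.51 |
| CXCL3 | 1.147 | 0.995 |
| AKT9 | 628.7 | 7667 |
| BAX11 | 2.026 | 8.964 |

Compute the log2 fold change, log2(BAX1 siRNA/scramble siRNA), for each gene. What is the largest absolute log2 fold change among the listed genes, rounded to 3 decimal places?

3.608

log2(34.60/21.43) = 0.691  (RUNX2)
log2(127.0/29.89) = 2.087  (MCL3)
log2(377.0/1727) = -2.196  (SLC1)
log2(84.51/524.6) = -2.634  (ESR5)
log2(0.995/1.147) = -0.205  (CXCL3)
log2(7667/628.7) = 3.608  (AKT9)
log2(8.964/2.026) = 2.146  (BAX11)
The largest magnitude belongs to AKT9.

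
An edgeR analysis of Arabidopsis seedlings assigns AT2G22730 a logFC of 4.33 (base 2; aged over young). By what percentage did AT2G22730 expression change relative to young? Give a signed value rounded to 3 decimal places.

Fold change = 2^(4.33) = 20.1122
Percent change = (FC − 1) × 100% = (20.1122 − 1) × 100 = 1911.221%

1911.221%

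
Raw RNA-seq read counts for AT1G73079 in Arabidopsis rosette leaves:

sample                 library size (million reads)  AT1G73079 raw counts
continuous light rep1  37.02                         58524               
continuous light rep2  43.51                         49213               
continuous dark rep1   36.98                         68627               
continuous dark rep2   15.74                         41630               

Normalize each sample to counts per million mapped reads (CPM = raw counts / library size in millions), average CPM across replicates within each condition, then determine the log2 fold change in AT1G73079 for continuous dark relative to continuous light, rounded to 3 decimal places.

0.731

CPM(continuous light rep1) = 58524 / 37.02 = 1580.8752
CPM(continuous light rep2) = 49213 / 43.51 = 1131.0733
CPM(continuous dark rep1) = 68627 / 36.98 = 1855.7869
CPM(continuous dark rep2) = 41630 / 15.74 = 2644.8539
mean CPM(continuous light) = 1355.9743; mean CPM(continuous dark) = 2250.3204
Fold change = 2250.3204 / 1355.9743 = 1.65956
log2(1.65956) = 0.7308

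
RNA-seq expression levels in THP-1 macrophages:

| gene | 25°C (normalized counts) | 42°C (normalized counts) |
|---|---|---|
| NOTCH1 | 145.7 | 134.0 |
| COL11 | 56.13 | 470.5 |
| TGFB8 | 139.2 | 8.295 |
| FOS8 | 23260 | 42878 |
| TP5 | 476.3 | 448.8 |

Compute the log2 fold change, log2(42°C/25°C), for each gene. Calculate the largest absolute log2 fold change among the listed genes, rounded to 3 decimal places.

4.069

log2(134.0/145.7) = -0.121  (NOTCH1)
log2(470.5/56.13) = 3.067  (COL11)
log2(8.295/139.2) = -4.069  (TGFB8)
log2(42878/23260) = 0.882  (FOS8)
log2(448.8/476.3) = -0.086  (TP5)
The largest magnitude belongs to TGFB8.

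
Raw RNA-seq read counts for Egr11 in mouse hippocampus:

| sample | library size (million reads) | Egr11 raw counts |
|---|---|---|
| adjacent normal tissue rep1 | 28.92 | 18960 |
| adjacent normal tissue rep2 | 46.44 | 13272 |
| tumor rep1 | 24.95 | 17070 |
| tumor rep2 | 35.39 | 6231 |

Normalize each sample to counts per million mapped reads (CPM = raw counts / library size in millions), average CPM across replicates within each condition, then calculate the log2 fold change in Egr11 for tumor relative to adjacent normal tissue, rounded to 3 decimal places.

-0.130

CPM(adjacent normal tissue rep1) = 18960 / 28.92 = 655.6017
CPM(adjacent normal tissue rep2) = 13272 / 46.44 = 285.7881
CPM(tumor rep1) = 17070 / 24.95 = 684.1683
CPM(tumor rep2) = 6231 / 35.39 = 176.0667
mean CPM(adjacent normal tissue) = 470.6949; mean CPM(tumor) = 430.1175
Fold change = 430.1175 / 470.6949 = 0.91379
log2(0.91379) = -0.1301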